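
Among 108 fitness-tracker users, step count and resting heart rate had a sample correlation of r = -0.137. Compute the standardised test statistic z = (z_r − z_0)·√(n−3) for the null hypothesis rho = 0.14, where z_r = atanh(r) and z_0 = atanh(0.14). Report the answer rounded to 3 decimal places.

Fisher z: atanh(-0.137) = -0.137867, atanh(0.14) = 0.140926
z = (z_r − z_0)·√(n−3) = (-0.137867 − 0.140926)·√105 = -0.278793 · 10.246951 = -2.857

-2.857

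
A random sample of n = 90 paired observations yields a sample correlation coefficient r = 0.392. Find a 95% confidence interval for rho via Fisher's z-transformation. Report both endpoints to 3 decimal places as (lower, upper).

(0.201, 0.554)

z_r = atanh(0.392) = 0.414161;  SE = 1/√(n−3) = 1/√87 = 0.107211
z-limits: 0.414161 ± 1.960·0.107211 = 0.414161 ± 0.210134 = [0.204027, 0.624295]
ρ-limits: (tanh 0.204027, tanh 0.624295) = (0.201, 0.554)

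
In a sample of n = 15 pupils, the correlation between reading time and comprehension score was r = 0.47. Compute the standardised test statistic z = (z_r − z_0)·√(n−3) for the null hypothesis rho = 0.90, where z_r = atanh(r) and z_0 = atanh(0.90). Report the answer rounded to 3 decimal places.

z_r = atanh(0.47) = 0.510070,  z_0 = atanh(0.90) = 1.472219
SE = 1/√(n−3) = 1/√12 = 0.288675
z = (z_r − z_0)/SE = (0.510070 − 1.472219) / 0.288675 = -0.962149 / 0.288675 = -3.333

-3.333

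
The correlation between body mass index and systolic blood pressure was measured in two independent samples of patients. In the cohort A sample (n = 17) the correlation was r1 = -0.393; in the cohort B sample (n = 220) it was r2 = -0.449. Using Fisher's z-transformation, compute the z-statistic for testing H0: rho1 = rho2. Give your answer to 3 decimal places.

Fisher z-transforms: z1 = atanh(-0.393) = -0.415343, z2 = atanh(-0.449) = -0.483447; difference d = 0.068104
Var(d) = 1/14 + 1/217 = 0.0714286 + 0.0046083 = 0.0760369
z = d/√Var(d) = 0.068104 / √0.0760369 = 0.068104 / 0.275748 = 0.247

0.247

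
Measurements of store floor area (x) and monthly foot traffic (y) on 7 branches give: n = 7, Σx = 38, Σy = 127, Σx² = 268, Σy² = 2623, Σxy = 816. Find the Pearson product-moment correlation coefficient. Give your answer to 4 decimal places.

0.9023

Numerator: nΣxy − (Σx)(Σy) = 7·816 − (38)(127) = 886
Denominator: √[(nΣx²−(Σx)²)(nΣy²−(Σy)²)]
  nΣx²−(Σx)² = 7·268 − 1444 = 432;  nΣy²−(Σy)² = 7·2623 − 16129 = 2232
  √(432·2232) = √964224 = 981.9491
r = 886 / 981.9491 = 0.9023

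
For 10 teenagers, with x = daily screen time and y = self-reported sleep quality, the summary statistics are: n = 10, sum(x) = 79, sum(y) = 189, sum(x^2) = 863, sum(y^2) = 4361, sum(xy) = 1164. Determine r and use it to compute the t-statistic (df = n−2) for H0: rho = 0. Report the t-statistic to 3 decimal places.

S_xy = nΣxy − ΣxΣy = 10·1164 − 79·189 = 11640 − 14931 = -3291
S_xx = nΣx² − (Σx)² = 10·863 − 79² = 8630 − 6241 = 2389
S_yy = nΣy² − (Σy)² = 10·4361 − 189² = 43610 − 35721 = 7889
r = S_xy / √(S_xx·S_yy) = -3291 / √(2389·7889) = -3291 / √18846821 = -3291 / 4341.2925 = -0.7581
t = r·√(n−2)/√(1−r²) = -0.7581·√8 / √(1−0.574716) = -2.144231 / 0.652138 = -3.288

-3.288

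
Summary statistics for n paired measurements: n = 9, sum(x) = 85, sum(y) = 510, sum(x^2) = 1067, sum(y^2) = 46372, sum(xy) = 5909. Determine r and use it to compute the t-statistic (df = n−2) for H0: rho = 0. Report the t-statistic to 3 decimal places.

1.562

S_xy = nΣxy − ΣxΣy = 9·5909 − 85·510 = 53181 − 43350 = 9831
S_xx = nΣx² − (Σx)² = 9·1067 − 85² = 9603 − 7225 = 2378
S_yy = nΣy² − (Σy)² = 9·46372 − 510² = 417348 − 260100 = 157248
r = S_xy / √(S_xx·S_yy) = 9831 / √(2378·157248) = 9831 / √373935744 = 9831 / 19337.4182 = 0.5084
t = r·√(n−2)/√(1−r²) = 0.5084·√7 / √(1−0.258471) = 1.345100 / 0.861121 = 1.562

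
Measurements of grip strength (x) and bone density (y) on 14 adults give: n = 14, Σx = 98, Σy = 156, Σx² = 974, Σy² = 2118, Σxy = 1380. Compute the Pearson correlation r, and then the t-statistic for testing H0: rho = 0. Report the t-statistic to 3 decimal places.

6.139

S_xy = nΣxy − ΣxΣy = 14·1380 − 98·156 = 19320 − 15288 = 4032
S_xx = nΣx² − (Σx)² = 14·974 − 98² = 13636 − 9604 = 4032
S_yy = nΣy² − (Σy)² = 14·2118 − 156² = 29652 − 24336 = 5316
r = S_xy / √(S_xx·S_yy) = 4032 / √(4032·5316) = 4032 / √21434112 = 4032 / 4629.6989 = 0.8709
t = r·√(n−2)/√(1−r²) = 0.8709·√12 / √(1−0.758467) = 3.016886 / 0.491460 = 6.139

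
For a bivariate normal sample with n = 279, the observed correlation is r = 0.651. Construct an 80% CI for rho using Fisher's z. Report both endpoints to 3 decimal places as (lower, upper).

(0.604, 0.693)

Fisher z: z_r = atanh(r) = ½·ln((1+0.651)/(1−0.651)) = 0.777032
SE(z) = 1/√(n−3) = 1/√276 = 0.060193
80% ⇒ z* = 1.282; margin = 1.282·0.060193 = 0.077167
CI on z-scale: (0.699865, 0.854199)
Back-transform: tanh(0.699865) = 0.604282, tanh(0.854199) = 0.693257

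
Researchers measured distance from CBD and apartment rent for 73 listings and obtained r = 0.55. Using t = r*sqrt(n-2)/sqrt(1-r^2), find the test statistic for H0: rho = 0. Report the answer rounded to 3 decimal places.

5.549

1 − r² = 1 − 0.3025 = 0.6975;  √(1−r²) = 0.835165
√(n−2) = √71 = 8.426150
t = r·√(n−2)/√(1−r²) = 0.55 · 8.426150 / 0.835165 = 5.549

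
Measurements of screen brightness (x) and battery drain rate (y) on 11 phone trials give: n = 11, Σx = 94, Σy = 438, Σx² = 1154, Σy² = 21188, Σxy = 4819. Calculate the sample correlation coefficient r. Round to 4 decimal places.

0.9386

S_xy = nΣxy − ΣxΣy = 11·4819 − 94·438 = 53009 − 41172 = 11837
S_xx = nΣx² − (Σx)² = 11·1154 − 94² = 12694 − 8836 = 3858
S_yy = nΣy² − (Σy)² = 11·21188 − 438² = 233068 − 191844 = 41224
r = S_xy / √(S_xx·S_yy) = 11837 / √(3858·41224) = 11837 / √159042192 = 11837 / 12611.1931 = 0.9386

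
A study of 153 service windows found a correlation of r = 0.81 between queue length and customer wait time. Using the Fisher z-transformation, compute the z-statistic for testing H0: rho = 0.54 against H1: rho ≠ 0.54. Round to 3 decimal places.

z_r = atanh(0.81) = 1.127029,  z_0 = atanh(0.54) = 0.604156
SE = 1/√(n−3) = 1/√150 = 0.081650
z = (z_r − z_0)/SE = (1.127029 − 0.604156) / 0.081650 = 0.522873 / 0.081650 = 6.404

6.404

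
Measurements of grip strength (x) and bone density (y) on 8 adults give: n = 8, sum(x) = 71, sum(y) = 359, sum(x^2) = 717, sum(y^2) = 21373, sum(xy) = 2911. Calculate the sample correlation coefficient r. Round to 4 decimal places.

-0.4069

S_xy = nΣxy − ΣxΣy = 8·2911 − 71·359 = 23288 − 25489 = -2201
S_xx = nΣx² − (Σx)² = 8·717 − 71² = 5736 − 5041 = 695
S_yy = nΣy² − (Σy)² = 8·21373 − 359² = 170984 − 128881 = 42103
r = S_xy / √(S_xx·S_yy) = -2201 / √(695·42103) = -2201 / √29261585 = -2201 / 5409.3978 = -0.4069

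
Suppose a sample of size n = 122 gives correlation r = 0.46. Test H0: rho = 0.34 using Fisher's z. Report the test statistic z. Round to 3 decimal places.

z_r = atanh(0.46) = 0.497311,  z_0 = atanh(0.34) = 0.354093
SE = 1/√(n−3) = 1/√119 = 0.091670
z = (z_r − z_0)/SE = (0.497311 − 0.354093) / 0.091670 = 0.143218 / 0.091670 = 1.562

1.562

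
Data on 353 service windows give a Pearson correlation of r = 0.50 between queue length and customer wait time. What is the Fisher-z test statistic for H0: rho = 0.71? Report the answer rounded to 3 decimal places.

-6.321

z_r = atanh(0.50) = 0.549306,  z_0 = atanh(0.71) = 0.887184
SE = 1/√(n−3) = 1/√350 = 0.053452
z = (z_r − z_0)/SE = (0.549306 − 0.887184) / 0.053452 = -0.337878 / 0.053452 = -6.321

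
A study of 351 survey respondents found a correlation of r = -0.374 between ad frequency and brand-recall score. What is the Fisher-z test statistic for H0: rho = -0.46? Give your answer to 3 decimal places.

1.945

z_r = atanh(-0.374) = -0.393066,  z_0 = atanh(-0.46) = -0.497311
SE = 1/√(n−3) = 1/√348 = 0.053606
z = (z_r − z_0)/SE = (-0.393066 − (-0.497311)) / 0.053606 = 0.104245 / 0.053606 = 1.945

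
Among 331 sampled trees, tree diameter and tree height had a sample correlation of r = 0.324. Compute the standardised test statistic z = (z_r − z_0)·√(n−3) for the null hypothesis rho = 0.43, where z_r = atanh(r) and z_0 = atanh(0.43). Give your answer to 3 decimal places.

-2.242

Fisher z: atanh(0.324) = 0.336110, atanh(0.43) = 0.459897
z = (z_r − z_0)·√(n−3) = (0.336110 − 0.459897)·√328 = -0.123787 · 18.110770 = -2.242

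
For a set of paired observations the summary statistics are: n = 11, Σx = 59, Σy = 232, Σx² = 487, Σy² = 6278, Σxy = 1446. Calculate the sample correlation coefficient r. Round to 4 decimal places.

0.4149

Numerator: nΣxy − (Σx)(Σy) = 11·1446 − (59)(232) = 2218
Denominator: √[(nΣx²−(Σx)²)(nΣy²−(Σy)²)]
  nΣx²−(Σx)² = 11·487 − 3481 = 1876;  nΣy²−(Σy)² = 11·6278 − 53824 = 15234
  √(1876·15234) = √28578984 = 5345.9315
r = 2218 / 5345.9315 = 0.4149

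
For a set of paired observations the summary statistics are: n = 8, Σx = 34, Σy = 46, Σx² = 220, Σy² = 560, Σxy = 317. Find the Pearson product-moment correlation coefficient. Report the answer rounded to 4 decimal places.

0.8134

Numerator: nΣxy − (Σx)(Σy) = 8·317 − (34)(46) = 972
Denominator: √[(nΣx²−(Σx)²)(nΣy²−(Σy)²)]
  nΣx²−(Σx)² = 8·220 − 1156 = 604;  nΣy²−(Σy)² = 8·560 − 2116 = 2364
  √(604·2364) = √1427856 = 1194.9293
r = 972 / 1194.9293 = 0.8134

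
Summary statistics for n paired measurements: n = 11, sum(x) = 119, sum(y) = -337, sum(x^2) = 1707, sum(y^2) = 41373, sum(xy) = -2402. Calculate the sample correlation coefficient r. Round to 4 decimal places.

S_xy = nΣxy − ΣxΣy = 11·(-2402) − 119·(-337) = -26422 − (-40103) = 13681
S_xx = nΣx² − (Σx)² = 11·1707 − 119² = 18777 − 14161 = 4616
S_yy = nΣy² − (Σy)² = 11·41373 − (-337)² = 455103 − 113569 = 341534
r = S_xy / √(S_xx·S_yy) = 13681 / √(4616·341534) = 13681 / √1576520944 = 13681 / 39705.4271 = 0.3446

0.3446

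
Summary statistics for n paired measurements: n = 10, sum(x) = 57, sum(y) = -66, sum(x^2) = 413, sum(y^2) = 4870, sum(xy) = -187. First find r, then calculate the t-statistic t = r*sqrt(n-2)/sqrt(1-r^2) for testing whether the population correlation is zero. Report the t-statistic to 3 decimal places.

0.898

S_xy = nΣxy − ΣxΣy = 10·(-187) − 57·(-66) = -1870 − (-3762) = 1892
S_xx = nΣx² − (Σx)² = 10·413 − 57² = 4130 − 3249 = 881
S_yy = nΣy² − (Σy)² = 10·4870 − (-66)² = 48700 − 4356 = 44344
r = S_xy / √(S_xx·S_yy) = 1892 / √(881·44344) = 1892 / √39067064 = 1892 / 6250.3651 = 0.3027
t = r·√(n−2)/√(1−r²) = 0.3027·√8 / √(1−0.091627) = 0.856165 / 0.953086 = 0.898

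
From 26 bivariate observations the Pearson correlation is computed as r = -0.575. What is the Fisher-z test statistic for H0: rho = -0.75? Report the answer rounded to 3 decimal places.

1.525

z_r = atanh(-0.575) = -0.654961,  z_0 = atanh(-0.75) = -0.972955
SE = 1/√(n−3) = 1/√23 = 0.208514
z = (z_r − z_0)/SE = (-0.654961 − (-0.972955)) / 0.208514 = 0.317994 / 0.208514 = 1.525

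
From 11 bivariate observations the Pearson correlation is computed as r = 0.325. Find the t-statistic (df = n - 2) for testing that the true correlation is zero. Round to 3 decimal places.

1.031

t = r·√(n−2) / √(1−r²) with r = 0.325, n = 11
  = 0.325·√9 / √(1 − 0.105625)
  = 0.325·3.000000 / 0.945714
  = 0.975000 / 0.945714 = 1.031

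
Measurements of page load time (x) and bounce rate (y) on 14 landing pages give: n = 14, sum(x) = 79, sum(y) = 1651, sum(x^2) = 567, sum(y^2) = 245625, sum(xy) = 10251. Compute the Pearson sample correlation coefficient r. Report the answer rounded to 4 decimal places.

0.3762

Numerator: nΣxy − (Σx)(Σy) = 14·10251 − (79)(1651) = 13085
Denominator: √[(nΣx²−(Σx)²)(nΣy²−(Σy)²)]
  nΣx²−(Σx)² = 14·567 − 6241 = 1697;  nΣy²−(Σy)² = 14·245625 − 2725801 = 712949
  √(1697·712949) = √1209874453 = 34783.2496
r = 13085 / 34783.2496 = 0.3762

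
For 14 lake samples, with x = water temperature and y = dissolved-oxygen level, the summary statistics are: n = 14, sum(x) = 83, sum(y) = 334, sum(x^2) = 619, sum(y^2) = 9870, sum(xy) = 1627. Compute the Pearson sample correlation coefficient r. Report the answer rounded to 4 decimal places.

S_xy = nΣxy − ΣxΣy = 14·1627 − 83·334 = 22778 − 27722 = -4944
S_xx = nΣx² − (Σx)² = 14·619 − 83² = 8666 − 6889 = 1777
S_yy = nΣy² − (Σy)² = 14·9870 − 334² = 138180 − 111556 = 26624
r = S_xy / √(S_xx·S_yy) = -4944 / √(1777·26624) = -4944 / √47310848 = -4944 / 6878.2882 = -0.7188

-0.7188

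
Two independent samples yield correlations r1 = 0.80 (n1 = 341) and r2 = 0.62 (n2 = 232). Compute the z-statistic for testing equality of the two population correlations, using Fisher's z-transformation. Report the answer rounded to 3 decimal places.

4.365

z1 = atanh(0.80) = 1.098612,  z2 = atanh(0.62) = 0.725005
SE = √(1/(n1−3) + 1/(n2−3)) = √(1/338 + 1/229) = √(0.0029586 + 0.0043668) = √0.0073254 = 0.085589
z = (z1 − z2)/SE = (1.098612 − 0.725005) / 0.085589 = 0.373607 / 0.085589 = 4.365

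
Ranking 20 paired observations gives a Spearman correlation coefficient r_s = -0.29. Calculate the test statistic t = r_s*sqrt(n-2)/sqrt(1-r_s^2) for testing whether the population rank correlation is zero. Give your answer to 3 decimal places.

-1.286

1 − r_s² = 1 − 0.0841 = 0.9159;  √(1−r_s²) = 0.957027
√(n−2) = √18 = 4.242641
t = r_s·√(n−2)/√(1−r_s²) = -0.29 · 4.242641 / 0.957027 = -1.286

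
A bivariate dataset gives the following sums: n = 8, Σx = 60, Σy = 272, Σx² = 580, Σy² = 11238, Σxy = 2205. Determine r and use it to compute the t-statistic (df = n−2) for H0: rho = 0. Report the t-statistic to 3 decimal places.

0.840

Numerator: nΣxy − (Σx)(Σy) = 8·2205 − (60)(272) = 1320
Denominator: √[(nΣx²−(Σx)²)(nΣy²−(Σy)²)]
  nΣx²−(Σx)² = 8·580 − 3600 = 1040;  nΣy²−(Σy)² = 8·11238 − 73984 = 15920
  √(1040·15920) = √16556800 = 4069.0048
r = 1320 / 4069.0048 = 0.3244
t = r·√(n−2)/√(1−r²) = 0.3244·√6 / √(1−0.105235) = 0.794614 / 0.945920 = 0.840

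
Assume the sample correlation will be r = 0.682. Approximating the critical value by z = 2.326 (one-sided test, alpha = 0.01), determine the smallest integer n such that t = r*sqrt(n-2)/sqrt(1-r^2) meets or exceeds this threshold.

Need r·√(n−2)/√(1−r²) ≥ 2.326
√(n−2) ≥ 2.326·√(1−0.465124) / 0.682 = 2.326·0.731352 / 0.682 = 2.4943
n−2 ≥ 6.2215  ⇒  n ≥ 8.2215
Smallest integer n = 9

9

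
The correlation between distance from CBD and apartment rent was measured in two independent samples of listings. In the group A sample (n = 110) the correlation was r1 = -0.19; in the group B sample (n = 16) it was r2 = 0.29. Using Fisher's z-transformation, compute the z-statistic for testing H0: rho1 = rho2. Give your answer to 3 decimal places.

Fisher z-transforms: z1 = atanh(-0.19) = -0.192337, z2 = atanh(0.29) = 0.298566; difference d = -0.490903
Var(d) = 1/107 + 1/13 = 0.0093458 + 0.0769231 = 0.0862689
z = d/√Var(d) = -0.490903 / √0.0862689 = -0.490903 / 0.293716 = -1.671

-1.671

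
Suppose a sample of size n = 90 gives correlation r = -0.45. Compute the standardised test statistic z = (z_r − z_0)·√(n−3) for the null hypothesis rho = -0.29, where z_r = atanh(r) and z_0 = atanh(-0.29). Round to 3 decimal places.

z_r = atanh(-0.45) = -0.484700,  z_0 = atanh(-0.29) = -0.298566
SE = 1/√(n−3) = 1/√87 = 0.107211
z = (z_r − z_0)/SE = (-0.484700 − (-0.298566)) / 0.107211 = -0.186134 / 0.107211 = -1.736

-1.736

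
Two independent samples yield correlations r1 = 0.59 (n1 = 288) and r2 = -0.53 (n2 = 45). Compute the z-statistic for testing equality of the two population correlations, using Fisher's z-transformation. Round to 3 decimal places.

7.671

z1 = atanh(0.59) = 0.677666,  z2 = atanh(-0.53) = -0.590145
SE = √(1/(n1−3) + 1/(n2−3)) = √(1/285 + 1/42) = √(0.0035088 + 0.0238095) = √0.0273183 = 0.165282
z = (z1 − z2)/SE = (0.677666 − (-0.590145)) / 0.165282 = 1.267811 / 0.165282 = 7.671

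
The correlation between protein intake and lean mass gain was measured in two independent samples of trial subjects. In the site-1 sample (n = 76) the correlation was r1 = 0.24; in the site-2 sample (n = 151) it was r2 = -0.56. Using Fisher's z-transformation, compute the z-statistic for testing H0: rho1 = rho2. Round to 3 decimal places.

6.136

z1 = atanh(0.24) = 0.244774,  z2 = atanh(-0.56) = -0.632833
SE = √(1/(n1−3) + 1/(n2−3)) = √(1/73 + 1/148) = √(0.0136986 + 0.0067568) = √0.0204554 = 0.143022
z = (z1 − z2)/SE = (0.244774 − (-0.632833)) / 0.143022 = 0.877607 / 0.143022 = 6.136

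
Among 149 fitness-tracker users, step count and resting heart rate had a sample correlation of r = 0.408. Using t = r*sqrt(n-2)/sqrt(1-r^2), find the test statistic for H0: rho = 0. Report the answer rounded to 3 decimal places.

5.418

1 − r² = 1 − 0.166464 = 0.833536;  √(1−r²) = 0.912982
√(n−2) = √147 = 12.124356
t = r·√(n−2)/√(1−r²) = 0.408 · 12.124356 / 0.912982 = 5.418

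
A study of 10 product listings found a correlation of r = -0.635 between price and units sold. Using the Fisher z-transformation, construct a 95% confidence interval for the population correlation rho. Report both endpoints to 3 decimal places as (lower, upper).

Fisher z: z_r = atanh(r) = ½·ln((1+(-0.635))/(1−(-0.635))) = -0.749750
SE(z) = 1/√(n−3) = 1/√7 = 0.377964
95% ⇒ z* = 1.960; margin = 1.960·0.377964 = 0.740809
CI on z-scale: (-1.490559, -0.008941)
Back-transform: tanh(-1.490559) = -0.903428, tanh(-0.008941) = -0.008941

(-0.903, -0.009)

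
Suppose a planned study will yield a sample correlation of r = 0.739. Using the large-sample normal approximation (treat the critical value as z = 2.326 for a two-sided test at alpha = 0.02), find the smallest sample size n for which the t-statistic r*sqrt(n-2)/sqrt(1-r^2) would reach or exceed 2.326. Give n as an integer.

7

r√(n−2)/√(1−r²) ≥ 2.326  ⇔  n−2 ≥ (2.326)²·(1−r²)/r²
(1−r²)/r² = (1−0.546121)/0.546121 = 0.8311
n ≥ 2 + 5.410276·0.8311 = 2 + 4.4965 = 6.4965
⌈6.4965⌉ = 7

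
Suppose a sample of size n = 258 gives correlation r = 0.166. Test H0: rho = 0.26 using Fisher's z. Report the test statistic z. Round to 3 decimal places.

-1.574

z_r = atanh(0.166) = 0.167550,  z_0 = atanh(0.26) = 0.266108
SE = 1/√(n−3) = 1/√255 = 0.062622
z = (z_r − z_0)/SE = (0.167550 − 0.266108) / 0.062622 = -0.098558 / 0.062622 = -1.574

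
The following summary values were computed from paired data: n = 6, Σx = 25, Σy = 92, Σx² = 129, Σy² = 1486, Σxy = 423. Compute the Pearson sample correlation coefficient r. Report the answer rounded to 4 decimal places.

S_xy = nΣxy − ΣxΣy = 6·423 − 25·92 = 2538 − 2300 = 238
S_xx = nΣx² − (Σx)² = 6·129 − 25² = 774 − 625 = 149
S_yy = nΣy² − (Σy)² = 6·1486 − 92² = 8916 − 8464 = 452
r = S_xy / √(S_xx·S_yy) = 238 / √(149·452) = 238 / √67348 = 238 / 259.5149 = 0.9171

0.9171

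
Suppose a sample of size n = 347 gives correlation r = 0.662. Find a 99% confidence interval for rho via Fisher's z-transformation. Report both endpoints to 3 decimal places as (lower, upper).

z_r = atanh(0.662) = 0.796366;  SE = 1/√(n−3) = 1/√344 = 0.053916
z-limits: 0.796366 ± 2.576·0.053916 = 0.796366 ± 0.138888 = [0.657478, 0.935254]
ρ-limits: (tanh 0.657478, tanh 0.935254) = (0.577, 0.733)

(0.577, 0.733)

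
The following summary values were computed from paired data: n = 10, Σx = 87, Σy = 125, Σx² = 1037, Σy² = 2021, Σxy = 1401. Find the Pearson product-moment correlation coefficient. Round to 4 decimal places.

Numerator: nΣxy − (Σx)(Σy) = 10·1401 − (87)(125) = 3135
Denominator: √[(nΣx²−(Σx)²)(nΣy²−(Σy)²)]
  nΣx²−(Σx)² = 10·1037 − 7569 = 2801;  nΣy²−(Σy)² = 10·2021 − 15625 = 4585
  √(2801·4585) = √12842585 = 3583.6553
r = 3135 / 3583.6553 = 0.8748

0.8748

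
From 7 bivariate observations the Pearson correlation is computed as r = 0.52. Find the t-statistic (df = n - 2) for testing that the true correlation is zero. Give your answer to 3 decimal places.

1.361

1 − r² = 1 − 0.2704 = 0.7296;  √(1−r²) = 0.854166
√(n−2) = √5 = 2.236068
t = r·√(n−2)/√(1−r²) = 0.52 · 2.236068 / 0.854166 = 1.361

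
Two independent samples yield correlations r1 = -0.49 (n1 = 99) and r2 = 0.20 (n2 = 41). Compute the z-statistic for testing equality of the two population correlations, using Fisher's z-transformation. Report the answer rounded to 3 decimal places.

-3.855

Fisher z-transforms: z1 = atanh(-0.49) = -0.536060, z2 = atanh(0.20) = 0.202733; difference d = -0.738793
Var(d) = 1/96 + 1/38 = 0.0104167 + 0.0263158 = 0.0367325
z = d/√Var(d) = -0.738793 / √0.0367325 = -0.738793 / 0.191657 = -3.855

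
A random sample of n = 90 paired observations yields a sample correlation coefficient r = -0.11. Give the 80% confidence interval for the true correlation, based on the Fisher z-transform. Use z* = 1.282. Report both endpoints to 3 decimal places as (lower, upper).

z_r = atanh(-0.11) = -0.110447;  SE = 1/√(n−3) = 1/√87 = 0.107211
z-limits: -0.110447 ± 1.282·0.107211 = -0.110447 ± 0.137445 = [-0.247892, 0.026998]
ρ-limits: (tanh -0.247892, tanh 0.026998) = (-0.243, 0.027)

(-0.243, 0.027)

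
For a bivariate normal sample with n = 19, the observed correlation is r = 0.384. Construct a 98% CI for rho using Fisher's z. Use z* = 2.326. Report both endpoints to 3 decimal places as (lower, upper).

z_r = atanh(0.384) = 0.404743;  SE = 1/√(n−3) = 1/√16 = 0.250000
z-limits: 0.404743 ± 2.326·0.250000 = 0.404743 ± 0.581500 = [-0.176757, 0.986243]
ρ-limits: (tanh -0.176757, tanh 0.986243) = (-0.175, 0.756)

(-0.175, 0.756)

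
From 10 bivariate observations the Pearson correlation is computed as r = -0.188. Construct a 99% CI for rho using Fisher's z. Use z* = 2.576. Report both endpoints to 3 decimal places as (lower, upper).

Fisher z: z_r = atanh(r) = ½·ln((1+(-0.188))/(1−(-0.188))) = -0.190263
SE(z) = 1/√(n−3) = 1/√7 = 0.377964
99% ⇒ z* = 2.576; margin = 2.576·0.377964 = 0.973635
CI on z-scale: (-1.163898, 0.783372)
Back-transform: tanh(-1.163898) = -0.822306, tanh(0.783372) = 0.654638

(-0.822, 0.655)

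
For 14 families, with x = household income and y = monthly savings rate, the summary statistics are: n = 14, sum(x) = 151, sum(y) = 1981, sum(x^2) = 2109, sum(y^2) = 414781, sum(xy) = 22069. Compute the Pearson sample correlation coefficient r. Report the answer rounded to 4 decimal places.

0.0874

S_xy = nΣxy − ΣxΣy = 14·22069 − 151·1981 = 308966 − 299131 = 9835
S_xx = nΣx² − (Σx)² = 14·2109 − 151² = 29526 − 22801 = 6725
S_yy = nΣy² − (Σy)² = 14·414781 − 1981² = 5806934 − 3924361 = 1882573
r = S_xy / √(S_xx·S_yy) = 9835 / √(6725·1882573) = 9835 / √12660303425 = 9835 / 112518.0138 = 0.0874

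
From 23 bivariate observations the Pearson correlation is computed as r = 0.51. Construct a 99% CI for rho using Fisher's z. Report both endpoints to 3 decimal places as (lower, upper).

(-0.013, 0.814)

z_r = atanh(0.51) = 0.562730;  SE = 1/√(n−3) = 1/√20 = 0.223607
z-limits: 0.562730 ± 2.576·0.223607 = 0.562730 ± 0.576012 = [-0.013282, 1.138742]
ρ-limits: (tanh -0.013282, tanh 1.138742) = (-0.013, 0.814)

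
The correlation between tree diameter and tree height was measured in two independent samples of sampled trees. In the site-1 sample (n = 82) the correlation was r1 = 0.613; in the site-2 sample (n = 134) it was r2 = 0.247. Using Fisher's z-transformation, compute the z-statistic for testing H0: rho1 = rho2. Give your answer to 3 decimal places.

Fisher z-transforms: z1 = atanh(0.613) = 0.713713, z2 = atanh(0.247) = 0.252215; difference d = 0.461498
Var(d) = 1/79 + 1/131 = 0.0126582 + 0.0076336 = 0.0202918
z = d/√Var(d) = 0.461498 / √0.0202918 = 0.461498 / 0.142449 = 3.240

3.240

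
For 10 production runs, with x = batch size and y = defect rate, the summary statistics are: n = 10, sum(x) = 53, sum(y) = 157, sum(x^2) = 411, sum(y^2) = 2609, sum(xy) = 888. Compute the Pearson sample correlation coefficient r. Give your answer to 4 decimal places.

S_xy = nΣxy − ΣxΣy = 10·888 − 53·157 = 8880 − 8321 = 559
S_xx = nΣx² − (Σx)² = 10·411 − 53² = 4110 − 2809 = 1301
S_yy = nΣy² − (Σy)² = 10·2609 − 157² = 26090 − 24649 = 1441
r = S_xy / √(S_xx·S_yy) = 559 / √(1301·1441) = 559 / √1874741 = 559 / 1369.2118 = 0.4083

0.4083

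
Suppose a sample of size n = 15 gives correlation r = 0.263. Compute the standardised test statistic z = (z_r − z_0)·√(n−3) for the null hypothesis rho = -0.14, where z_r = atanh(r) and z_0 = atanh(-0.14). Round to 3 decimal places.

z_r = atanh(0.263) = 0.269329,  z_0 = atanh(-0.14) = -0.140926
SE = 1/√(n−3) = 1/√12 = 0.288675
z = (z_r − z_0)/SE = (0.269329 − (-0.140926)) / 0.288675 = 0.410255 / 0.288675 = 1.421

1.421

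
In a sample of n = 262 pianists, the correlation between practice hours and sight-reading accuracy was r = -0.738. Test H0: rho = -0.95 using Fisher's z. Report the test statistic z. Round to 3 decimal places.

z_r = atanh(-0.738) = -0.946073,  z_0 = atanh(-0.95) = -1.831781
SE = 1/√(n−3) = 1/√259 = 0.062137
z = (z_r − z_0)/SE = (-0.946073 − (-1.831781)) / 0.062137 = 0.885708 / 0.062137 = 14.254

14.254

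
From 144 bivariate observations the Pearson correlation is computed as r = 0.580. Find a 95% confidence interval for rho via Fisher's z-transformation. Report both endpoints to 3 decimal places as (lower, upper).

z_r = atanh(0.580) = 0.662463;  SE = 1/√(n−3) = 1/√141 = 0.084215
z-limits: 0.662463 ± 1.960·0.084215 = 0.662463 ± 0.165061 = [0.497402, 0.827524]
ρ-limits: (tanh 0.497402, tanh 0.827524) = (0.460, 0.679)

(0.460, 0.679)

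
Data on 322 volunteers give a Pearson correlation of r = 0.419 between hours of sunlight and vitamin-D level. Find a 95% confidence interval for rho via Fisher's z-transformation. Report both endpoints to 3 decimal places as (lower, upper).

(0.325, 0.505)

z_r = atanh(0.419) = 0.446478;  SE = 1/√(n−3) = 1/√319 = 0.055989
z-limits: 0.446478 ± 1.960·0.055989 = 0.446478 ± 0.109738 = [0.336740, 0.556216]
ρ-limits: (tanh 0.336740, tanh 0.556216) = (0.325, 0.505)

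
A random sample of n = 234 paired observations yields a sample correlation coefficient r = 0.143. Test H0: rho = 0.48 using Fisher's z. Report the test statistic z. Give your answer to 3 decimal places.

-5.760

z_r = atanh(0.143) = 0.143987,  z_0 = atanh(0.48) = 0.522984
SE = 1/√(n−3) = 1/√231 = 0.065795
z = (z_r − z_0)/SE = (0.143987 − 0.522984) / 0.065795 = -0.378997 / 0.065795 = -5.760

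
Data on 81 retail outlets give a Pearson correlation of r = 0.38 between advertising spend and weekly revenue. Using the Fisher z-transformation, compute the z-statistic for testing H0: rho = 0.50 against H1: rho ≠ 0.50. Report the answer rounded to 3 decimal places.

Fisher z: atanh(0.38) = 0.400060, atanh(0.50) = 0.549306
z = (z_r − z_0)·√(n−3) = (0.400060 − 0.549306)·√78 = -0.149246 · 8.831761 = -1.318

-1.318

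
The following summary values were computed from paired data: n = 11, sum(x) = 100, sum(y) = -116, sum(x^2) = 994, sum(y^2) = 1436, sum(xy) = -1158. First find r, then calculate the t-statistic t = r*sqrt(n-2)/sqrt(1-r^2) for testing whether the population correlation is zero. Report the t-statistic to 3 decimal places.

-3.618

S_xy = nΣxy − ΣxΣy = 11·(-1158) − 100·(-116) = -12738 − (-11600) = -1138
S_xx = nΣx² − (Σx)² = 11·994 − 100² = 10934 − 10000 = 934
S_yy = nΣy² − (Σy)² = 11·1436 − (-116)² = 15796 − 13456 = 2340
r = S_xy / √(S_xx·S_yy) = -1138 / √(934·2340) = -1138 / √2185560 = -1138 / 1478.3640 = -0.7698
t = r·√(n−2)/√(1−r²) = -0.7698·√9 / √(1−0.592592) = -2.309400 / 0.638285 = -3.618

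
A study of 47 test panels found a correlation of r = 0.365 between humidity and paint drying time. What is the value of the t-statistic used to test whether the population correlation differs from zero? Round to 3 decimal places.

t = r·√(n−2) / √(1−r²) with r = 0.365, n = 47
  = 0.365·√45 / √(1 − 0.133225)
  = 0.365·6.708204 / 0.931008
  = 2.448494 / 0.931008 = 2.630

2.630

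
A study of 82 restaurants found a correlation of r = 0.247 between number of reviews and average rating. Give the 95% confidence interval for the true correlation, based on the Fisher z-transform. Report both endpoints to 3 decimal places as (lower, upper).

z_r = atanh(0.247) = 0.252215;  SE = 1/√(n−3) = 1/√79 = 0.112509
z-limits: 0.252215 ± 1.960·0.112509 = 0.252215 ± 0.220518 = [0.031697, 0.472733]
ρ-limits: (tanh 0.031697, tanh 0.472733) = (0.032, 0.440)

(0.032, 0.440)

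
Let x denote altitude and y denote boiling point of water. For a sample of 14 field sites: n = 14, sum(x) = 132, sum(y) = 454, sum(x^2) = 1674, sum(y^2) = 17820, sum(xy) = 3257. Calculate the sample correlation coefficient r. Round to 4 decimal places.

-0.8875

S_xy = nΣxy − ΣxΣy = 14·3257 − 132·454 = 45598 − 59928 = -14330
S_xx = nΣx² − (Σx)² = 14·1674 − 132² = 23436 − 17424 = 6012
S_yy = nΣy² − (Σy)² = 14·17820 − 454² = 249480 − 206116 = 43364
r = S_xy / √(S_xx·S_yy) = -14330 / √(6012·43364) = -14330 / √260704368 = -14330 / 16146.3422 = -0.8875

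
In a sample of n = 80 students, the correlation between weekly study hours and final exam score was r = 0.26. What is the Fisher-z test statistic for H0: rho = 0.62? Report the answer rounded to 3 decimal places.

-4.027

Fisher z: atanh(0.26) = 0.266108, atanh(0.62) = 0.725005
z = (z_r − z_0)·√(n−3) = (0.266108 − 0.725005)·√77 = -0.458897 · 8.774964 = -4.027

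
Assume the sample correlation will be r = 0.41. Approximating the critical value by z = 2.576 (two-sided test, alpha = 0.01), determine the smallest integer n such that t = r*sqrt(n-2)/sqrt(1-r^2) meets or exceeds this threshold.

Need r·√(n−2)/√(1−r²) ≥ 2.576
√(n−2) ≥ 2.576·√(1−0.1681) / 0.41 = 2.576·0.912086 / 0.41 = 5.7306
n−2 ≥ 32.8398  ⇒  n ≥ 34.8398
Smallest integer n = 35

35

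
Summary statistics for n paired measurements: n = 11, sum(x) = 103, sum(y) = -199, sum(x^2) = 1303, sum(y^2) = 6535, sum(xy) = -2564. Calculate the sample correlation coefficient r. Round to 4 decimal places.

-0.7029

Numerator: nΣxy − (Σx)(Σy) = 11·(-2564) − (103)(-199) = -7707
Denominator: √[(nΣx²−(Σx)²)(nΣy²−(Σy)²)]
  nΣx²−(Σx)² = 11·1303 − 10609 = 3724;  nΣy²−(Σy)² = 11·6535 − 39601 = 32284
  √(3724·32284) = √120225616 = 10964.7442
r = -7707 / 10964.7442 = -0.7029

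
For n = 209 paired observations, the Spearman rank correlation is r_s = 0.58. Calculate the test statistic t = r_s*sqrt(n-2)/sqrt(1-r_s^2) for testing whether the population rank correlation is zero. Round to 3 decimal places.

10.244

t = r_s·√(n−2) / √(1−r_s²) with r_s = 0.58, n = 209
  = 0.58·√207 / √(1 − 0.3364)
  = 0.58·14.387495 / 0.814616
  = 8.344747 / 0.814616 = 10.244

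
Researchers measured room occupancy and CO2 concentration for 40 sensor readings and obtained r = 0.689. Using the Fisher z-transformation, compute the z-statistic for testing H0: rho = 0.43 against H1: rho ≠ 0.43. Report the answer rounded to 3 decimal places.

2.349

Fisher z: atanh(0.689) = 0.846050, atanh(0.43) = 0.459897
z = (z_r − z_0)·√(n−3) = (0.846050 − 0.459897)·√37 = 0.386153 · 6.082763 = 2.349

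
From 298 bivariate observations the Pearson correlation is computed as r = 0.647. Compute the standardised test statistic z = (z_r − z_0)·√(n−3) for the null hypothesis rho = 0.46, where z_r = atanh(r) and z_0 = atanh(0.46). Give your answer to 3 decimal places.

z_r = atanh(0.647) = 0.770121,  z_0 = atanh(0.46) = 0.497311
SE = 1/√(n−3) = 1/√295 = 0.058222
z = (z_r − z_0)/SE = (0.770121 − 0.497311) / 0.058222 = 0.272810 / 0.058222 = 4.686

4.686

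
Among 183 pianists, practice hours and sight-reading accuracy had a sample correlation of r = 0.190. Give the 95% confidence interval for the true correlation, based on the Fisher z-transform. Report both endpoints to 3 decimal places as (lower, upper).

Fisher z: z_r = atanh(r) = ½·ln((1+0.190)/(1−0.190)) = 0.192337
SE(z) = 1/√(n−3) = 1/√180 = 0.074536
95% ⇒ z* = 1.960; margin = 1.960·0.074536 = 0.146091
CI on z-scale: (0.046246, 0.338428)
Back-transform: tanh(0.046246) = 0.046213, tanh(0.338428) = 0.326073

(0.046, 0.326)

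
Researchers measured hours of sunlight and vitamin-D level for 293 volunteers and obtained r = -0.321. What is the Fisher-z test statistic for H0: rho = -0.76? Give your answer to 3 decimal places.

11.298

z_r = atanh(-0.321) = -0.332762,  z_0 = atanh(-0.76) = -0.996215
SE = 1/√(n−3) = 1/√290 = 0.058722
z = (z_r − z_0)/SE = (-0.332762 − (-0.996215)) / 0.058722 = 0.663453 / 0.058722 = 11.298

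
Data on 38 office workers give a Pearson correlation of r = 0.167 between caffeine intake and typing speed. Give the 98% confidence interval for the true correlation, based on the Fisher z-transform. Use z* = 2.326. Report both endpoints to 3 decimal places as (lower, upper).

(-0.221, 0.509)

z_r = atanh(0.167) = 0.168579;  SE = 1/√(n−3) = 1/√35 = 0.169031
z-limits: 0.168579 ± 2.326·0.169031 = 0.168579 ± 0.393166 = [-0.224587, 0.561745]
ρ-limits: (tanh -0.224587, tanh 0.561745) = (-0.221, 0.509)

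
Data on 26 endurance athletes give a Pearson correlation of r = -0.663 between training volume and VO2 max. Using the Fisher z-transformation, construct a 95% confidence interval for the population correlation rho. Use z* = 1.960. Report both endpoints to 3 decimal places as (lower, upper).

z_r = atanh(-0.663) = -0.798148;  SE = 1/√(n−3) = 1/√23 = 0.208514
z-limits: -0.798148 ± 1.960·0.208514 = -0.798148 ± 0.408687 = [-1.206835, -0.389461]
ρ-limits: (tanh -1.206835, tanh -0.389461) = (-0.836, -0.371)

(-0.836, -0.371)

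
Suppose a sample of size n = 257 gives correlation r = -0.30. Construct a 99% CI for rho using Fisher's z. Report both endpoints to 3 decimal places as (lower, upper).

Fisher z: z_r = atanh(r) = ½·ln((1+(-0.30))/(1−(-0.30))) = -0.309520
SE(z) = 1/√(n−3) = 1/√254 = 0.062746
99% ⇒ z* = 2.576; margin = 2.576·0.062746 = 0.161634
CI on z-scale: (-0.471154, -0.147886)
Back-transform: tanh(-0.471154) = -0.439131, tanh(-0.147886) = -0.146817

(-0.439, -0.147)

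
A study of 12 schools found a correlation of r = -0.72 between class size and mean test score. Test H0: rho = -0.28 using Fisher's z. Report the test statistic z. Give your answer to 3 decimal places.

z_r = atanh(-0.72) = -0.907645,  z_0 = atanh(-0.28) = -0.287682
SE = 1/√(n−3) = 1/√9 = 0.333333
z = (z_r − z_0)/SE = (-0.907645 − (-0.287682)) / 0.333333 = -0.619963 / 0.333333 = -1.860

-1.860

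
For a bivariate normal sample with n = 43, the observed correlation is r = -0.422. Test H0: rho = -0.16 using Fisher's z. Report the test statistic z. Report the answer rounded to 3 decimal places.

Fisher z: atanh(-0.422) = -0.450123, atanh(-0.16) = -0.161387
z = (z_r − z_0)·√(n−3) = (-0.450123 − (-0.161387))·√40 = -0.288736 · 6.324555 = -1.826

-1.826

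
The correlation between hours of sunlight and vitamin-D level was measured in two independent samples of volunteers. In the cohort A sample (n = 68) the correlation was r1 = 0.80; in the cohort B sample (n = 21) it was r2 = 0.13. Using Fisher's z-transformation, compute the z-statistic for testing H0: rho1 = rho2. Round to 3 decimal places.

3.634

z1 = atanh(0.80) = 1.098612,  z2 = atanh(0.13) = 0.130740
SE = √(1/(n1−3) + 1/(n2−3)) = √(1/65 + 1/18) = √(0.0153846 + 0.0555556) = √0.0709402 = 0.266346
z = (z1 − z2)/SE = (1.098612 − 0.130740) / 0.266346 = 0.967872 / 0.266346 = 3.634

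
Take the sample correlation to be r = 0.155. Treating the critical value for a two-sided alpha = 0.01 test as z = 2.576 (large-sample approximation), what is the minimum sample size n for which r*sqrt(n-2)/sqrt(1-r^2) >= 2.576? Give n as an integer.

Need r·√(n−2)/√(1−r²) ≥ 2.576
√(n−2) ≥ 2.576·√(1−0.024025) / 0.155 = 2.576·0.987914 / 0.155 = 16.4185
n−2 ≥ 269.5671  ⇒  n ≥ 271.5671
Smallest integer n = 272

272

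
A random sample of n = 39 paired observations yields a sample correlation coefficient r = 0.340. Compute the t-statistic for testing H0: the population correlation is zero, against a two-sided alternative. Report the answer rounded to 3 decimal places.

t = r·√(n−2) / √(1−r²) with r = 0.340, n = 39
  = 0.340·√37 / √(1 − 0.115600)
  = 0.340·6.082763 / 0.940425
  = 2.068139 / 0.940425 = 2.199

2.199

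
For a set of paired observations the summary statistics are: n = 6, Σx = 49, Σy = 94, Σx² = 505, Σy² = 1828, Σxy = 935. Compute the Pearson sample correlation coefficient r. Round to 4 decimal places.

Numerator: nΣxy − (Σx)(Σy) = 6·935 − (49)(94) = 1004
Denominator: √[(nΣx²−(Σx)²)(nΣy²−(Σy)²)]
  nΣx²−(Σx)² = 6·505 − 2401 = 629;  nΣy²−(Σy)² = 6·1828 − 8836 = 2132
  √(629·2132) = √1341028 = 1158.0276
r = 1004 / 1158.0276 = 0.8670

0.8670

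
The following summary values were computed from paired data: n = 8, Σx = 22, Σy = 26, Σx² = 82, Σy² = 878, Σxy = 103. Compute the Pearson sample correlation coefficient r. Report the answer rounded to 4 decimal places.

0.2412

Numerator: nΣxy − (Σx)(Σy) = 8·103 − (22)(26) = 252
Denominator: √[(nΣx²−(Σx)²)(nΣy²−(Σy)²)]
  nΣx²−(Σx)² = 8·82 − 484 = 172;  nΣy²−(Σy)² = 8·878 − 676 = 6348
  √(172·6348) = √1091856 = 1044.9191
r = 252 / 1044.9191 = 0.2412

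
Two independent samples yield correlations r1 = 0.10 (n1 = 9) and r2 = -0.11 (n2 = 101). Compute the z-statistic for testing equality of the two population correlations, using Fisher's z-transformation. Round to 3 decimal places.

z1 = atanh(0.10) = 0.100335,  z2 = atanh(-0.11) = -0.110447
SE = √(1/(n1−3) + 1/(n2−3)) = √(1/6 + 1/98) = √(0.1666667 + 0.0102041) = √0.1768708 = 0.420560
z = (z1 − z2)/SE = (0.100335 − (-0.110447)) / 0.420560 = 0.210782 / 0.420560 = 0.501

0.501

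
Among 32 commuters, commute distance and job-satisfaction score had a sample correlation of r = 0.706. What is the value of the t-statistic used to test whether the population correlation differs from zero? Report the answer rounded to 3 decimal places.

5.460

t = r·√(n−2) / √(1−r²) with r = 0.706, n = 32
  = 0.706·√30 / √(1 − 0.498436)
  = 0.706·5.477226 / 0.708212
  = 3.866922 / 0.708212 = 5.460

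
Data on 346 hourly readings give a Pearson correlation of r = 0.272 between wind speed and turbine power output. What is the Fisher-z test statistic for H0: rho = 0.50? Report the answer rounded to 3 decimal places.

-5.006

Fisher z: atanh(0.272) = 0.279022, atanh(0.50) = 0.549306
z = (z_r − z_0)·√(n−3) = (0.279022 − 0.549306)·√343 = -0.270284 · 18.520259 = -5.006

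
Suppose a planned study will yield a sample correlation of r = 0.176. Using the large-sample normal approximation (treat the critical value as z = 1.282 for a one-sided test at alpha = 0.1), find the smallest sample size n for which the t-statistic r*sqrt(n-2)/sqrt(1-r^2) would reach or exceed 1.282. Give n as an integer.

54

Need r·√(n−2)/√(1−r²) ≥ 1.282
√(n−2) ≥ 1.282·√(1−0.030976) / 0.176 = 1.282·0.984390 / 0.176 = 7.1704
n−2 ≥ 51.4146  ⇒  n ≥ 53.4146
Smallest integer n = 54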